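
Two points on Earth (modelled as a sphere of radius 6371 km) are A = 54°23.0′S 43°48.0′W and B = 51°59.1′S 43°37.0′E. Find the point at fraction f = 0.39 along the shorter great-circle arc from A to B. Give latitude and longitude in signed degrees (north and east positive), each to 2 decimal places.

-61.45°, -9.86°

The central angle between A and B is δ = 0.8545 rad.
With f = 0.39, the slerp weights are sin((1−f)δ)/sin δ = 0.6602 and sin(fδ)/sin δ = 0.4337.
Weighted sum of the unit vectors: (0.6602)·(0.4203,-0.4031,-0.8129) + (0.4337)·(0.4459,0.4248,-0.7878) = (0.4709, -0.0819, -0.8784).
Converting back: φ = atan2(z, √(x²+y²)) = -61.45°, λ = atan2(y, x) = -9.86°.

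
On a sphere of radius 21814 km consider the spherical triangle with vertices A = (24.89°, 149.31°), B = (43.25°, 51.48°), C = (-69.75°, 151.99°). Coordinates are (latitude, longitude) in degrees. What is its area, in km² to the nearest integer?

977367160 km²

Side lengths (central angles): a = 2.3307, b = 1.6521, c = 1.3711 rad; semiperimeter s = 2.6769.
By l'Huilier's theorem, tan(E/4) = √[tan(s/2) tan((s−a)/2) tan((s−b)/2) tan((s−c)/2)], giving spherical excess E = 2.0539 rad.
Area = E·R² = 2.0539 × (21814)² ≈ 977367160 km².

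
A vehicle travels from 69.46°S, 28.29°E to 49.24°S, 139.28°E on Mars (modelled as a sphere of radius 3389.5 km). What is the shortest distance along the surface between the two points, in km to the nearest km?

3026 km

In radians: φ₁ = -1.2123, φ₂ = -0.8594, Δλ = 110.990° = 1.9371 rad.
Haversine: a = sin²(Δφ/2) + cos φ₁ cos φ₂ sin²(Δλ/2) = 0.0308 + (0.3509)(0.6529)(0.6791) = 0.18638.
Central angle c = 2·arcsin(√a) = 0.89279 rad.
Distance = R·c = 3389.5 × 0.8928 ≈ 3026 km.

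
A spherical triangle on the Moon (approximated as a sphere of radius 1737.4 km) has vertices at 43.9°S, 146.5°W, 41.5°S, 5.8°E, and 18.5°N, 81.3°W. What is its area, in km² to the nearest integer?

5094150 km²

Side lengths (central angles): a = 1.7460, b = 1.5041, c = 1.5891 rad; semiperimeter s = 2.4197.
By l'Huilier's theorem, tan(E/4) = √[tan(s/2) tan((s−a)/2) tan((s−b)/2) tan((s−c)/2)], giving spherical excess E = 1.6876 rad.
Area = E·R² = 1.6876 × (1737.4)² ≈ 5094150 km².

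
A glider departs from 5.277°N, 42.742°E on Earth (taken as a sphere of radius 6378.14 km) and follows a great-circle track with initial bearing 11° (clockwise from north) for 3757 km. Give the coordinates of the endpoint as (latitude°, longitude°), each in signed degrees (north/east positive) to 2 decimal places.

38.28°, 50.50°

Angular distance δ = d/R = 3757/6378.14 = 0.58904 rad; initial bearing θ = 0.1920 rad.
sin φ₂ = sin φ₁ cos δ + cos φ₁ sin δ cos θ = (0.0920)(0.8315) + (0.9958)(0.5556)(0.9816) = 0.6195, so φ₂ = 38.28°.
Δλ = atan2(sin θ sin δ cos φ₁, cos δ − sin φ₁ sin φ₂) = atan2(0.1056, 0.7745) = 7.761°.
λ₂ = 42.742° + 7.761° = 50.50°.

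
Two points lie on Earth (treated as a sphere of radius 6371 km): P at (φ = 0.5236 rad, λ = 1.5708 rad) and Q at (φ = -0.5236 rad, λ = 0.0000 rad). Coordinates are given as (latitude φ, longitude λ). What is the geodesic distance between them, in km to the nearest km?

11617 km

With latitudes φ₁ = 30.000°, φ₂ = -30.000° and longitude difference Δλ = -90.000°:
Haversine: a = sin²(Δφ/2) + cos φ₁ cos φ₂ sin²(Δλ/2) = 0.2500 + (0.8660)(0.8660)(0.5000) = 0.62500.
Central angle c = 2·arcsin(√a) = 1.82348 rad.
Distance = R·c = 6371 × 1.8235 ≈ 11617 km.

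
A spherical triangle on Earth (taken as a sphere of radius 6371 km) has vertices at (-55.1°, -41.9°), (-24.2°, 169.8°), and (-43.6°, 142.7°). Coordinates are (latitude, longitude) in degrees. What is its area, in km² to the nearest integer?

Side lengths (central angles): a = 0.5142, b = 1.4176, c = 1.6788 rad; semiperimeter s = 1.8053.
By l'Huilier's theorem, tan(E/4) = √[tan(s/2) tan((s−a)/2) tan((s−b)/2) tan((s−c)/2)], giving spherical excess E = 0.4340 rad.
Area = E·R² = 0.4340 × (6371)² ≈ 17614461 km².

17614461 km²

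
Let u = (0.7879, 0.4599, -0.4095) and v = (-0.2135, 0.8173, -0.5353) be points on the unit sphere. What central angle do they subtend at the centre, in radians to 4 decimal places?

u·v = 0.4269; |u| = 1.0000, |v| = 1.0001.
cos θ = (u·v)/(|u||v|) = 0.4268, so θ = 1.1298 rad.

1.1298 rad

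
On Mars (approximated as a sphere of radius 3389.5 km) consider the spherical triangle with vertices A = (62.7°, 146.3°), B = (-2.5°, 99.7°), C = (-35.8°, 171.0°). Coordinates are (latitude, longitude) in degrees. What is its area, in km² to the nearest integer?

Side lengths (central angles): a = 1.2815, b = 1.7537, c = 1.2911 rad; semiperimeter s = 2.1631.
By l'Huilier's theorem, tan(E/4) = √[tan(s/2) tan((s−a)/2) tan((s−b)/2) tan((s−c)/2)], giving spherical excess E = 1.1393 rad.
Area = E·R² = 1.1393 × (3389.5)² ≈ 13089090 km².

13089090 km²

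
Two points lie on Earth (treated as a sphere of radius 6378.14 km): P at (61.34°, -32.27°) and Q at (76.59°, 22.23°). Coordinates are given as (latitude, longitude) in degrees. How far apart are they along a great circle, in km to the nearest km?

2599 km

In radians: φ₁ = 1.0706, φ₂ = 1.3367, Δλ = 54.500° = 0.9512 rad.
cos c = sin φ₁ sin φ₂ + cos φ₁ cos φ₂ cos Δλ = (0.8775)(0.9727) + (0.4796)(0.2319)(0.5807) = 0.91815,
so c = arccos(0.91815) = 0.40741 rad.
Distance = R·c = 6378.14 × 0.4074 ≈ 2599 km.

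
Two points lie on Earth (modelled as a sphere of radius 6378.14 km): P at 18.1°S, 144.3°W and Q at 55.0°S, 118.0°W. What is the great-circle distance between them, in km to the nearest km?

4674 km

In radians: φ₁ = -0.3159, φ₂ = -0.9599, Δλ = 26.300° = 0.4590 rad.
cos c = sin φ₁ sin φ₂ + cos φ₁ cos φ₂ cos Δλ = (-0.3107)(-0.8192) + (0.9505)(0.5736)(0.8965) = 0.74325,
so c = arccos(0.74325) = 0.73288 rad.
Distance = R·c = 6378.14 × 0.7329 ≈ 4674 km.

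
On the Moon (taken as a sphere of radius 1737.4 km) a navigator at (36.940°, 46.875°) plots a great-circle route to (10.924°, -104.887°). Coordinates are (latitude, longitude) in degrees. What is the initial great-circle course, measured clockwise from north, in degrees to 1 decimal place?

Δλ = -151.762° = -2.6487 rad.
y = sin Δλ · cos φ₂ = (-0.4731)(0.9819) = -0.4646
x = cos φ₁ sin φ₂ − sin φ₁ cos φ₂ cos Δλ = (0.7993)(0.1895) − (0.6010)(0.9819)(-0.8810) = 0.6713
θ = atan2(y, x) = -34.68°; adding 360° gives 325.3°.

325.3°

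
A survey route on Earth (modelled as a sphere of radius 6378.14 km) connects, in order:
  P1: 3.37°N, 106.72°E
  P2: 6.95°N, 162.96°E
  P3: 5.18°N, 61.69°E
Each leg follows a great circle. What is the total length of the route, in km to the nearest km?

17433 km

Leg P1→P2: central angle 0.9791 rad, distance 6244.7 km.
Leg P2→P3: central angle 1.7541 rad, distance 11187.9 km.
Total: 6244.7 + 11187.9 ≈ 17433 km.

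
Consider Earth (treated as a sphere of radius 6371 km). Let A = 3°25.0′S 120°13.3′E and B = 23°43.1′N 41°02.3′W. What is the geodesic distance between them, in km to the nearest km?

16991 km

Let φ₁ = -0.0596 rad, φ₂ = 0.4140 rad, and Δλ = -2.8145 rad.
cos c = sin φ₁ sin φ₂ + cos φ₁ cos φ₂ cos Δλ = (-0.0596)(0.4022) + (0.9982)(0.9155)(-0.9470) = -0.88943,
so c = arccos(-0.88943) = 2.66689 rad.
Distance = R·c = 6371 × 2.6669 ≈ 16991 km.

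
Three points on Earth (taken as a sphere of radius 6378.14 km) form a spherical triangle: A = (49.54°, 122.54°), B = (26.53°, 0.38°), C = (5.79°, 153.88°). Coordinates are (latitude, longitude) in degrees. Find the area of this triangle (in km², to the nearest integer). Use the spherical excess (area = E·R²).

Side lengths (central angles): a = 2.4212, b = 0.8916, c = 1.5400 rad; semiperimeter s = 2.4264.
By l'Huilier's theorem, tan(E/4) = √[tan(s/2) tan((s−a)/2) tan((s−b)/2) tan((s−c)/2)], giving spherical excess E = 0.2252 rad.
Area = E·R² = 0.2252 × (6378.14)² ≈ 9162612 km².

9162612 km²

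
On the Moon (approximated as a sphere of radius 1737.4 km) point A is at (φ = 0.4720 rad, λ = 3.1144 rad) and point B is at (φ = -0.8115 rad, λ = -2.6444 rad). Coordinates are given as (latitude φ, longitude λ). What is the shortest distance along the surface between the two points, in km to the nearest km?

With latitudes φ₁ = 27.044°, φ₂ = -46.496° and longitude difference Δλ = 30.045°:
cos c = sin φ₁ sin φ₂ + cos φ₁ cos φ₂ cos Δλ = (0.4547)(-0.7253) + (0.8907)(0.6884)(0.8656) = 0.20097,
so c = arccos(0.20097) = 1.36844 rad.
Distance = R·c = 1737.4 × 1.3684 ≈ 2378 km.

2378 km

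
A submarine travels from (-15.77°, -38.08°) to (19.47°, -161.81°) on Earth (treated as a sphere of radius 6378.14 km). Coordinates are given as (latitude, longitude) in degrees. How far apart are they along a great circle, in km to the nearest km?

14079 km

Let φ₁ = -0.2752 rad, φ₂ = 0.3398 rad, and Δλ = -2.1595 rad.
cos c = sin φ₁ sin φ₂ + cos φ₁ cos φ₂ cos Δλ = (-0.2718)(0.3333) + (0.9624)(0.9428)(-0.5553) = -0.59441,
so c = arccos(-0.59441) = 2.20733 rad.
Distance = R·c = 6378.14 × 2.2073 ≈ 14079 km.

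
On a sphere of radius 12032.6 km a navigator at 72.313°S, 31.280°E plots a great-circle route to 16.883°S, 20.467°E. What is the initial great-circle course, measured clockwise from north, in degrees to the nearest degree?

With φ₁ = -1.2621, φ₂ = -0.2947, Δλ = -0.1887 rad, the forward-azimuth formula gives
θ = atan2( sin Δλ cos φ₂ , cos φ₁ sin φ₂ − sin φ₁ cos φ₂ cos Δλ ) = atan2(-0.1795, 0.8072) = -12.54°.
Adding 360° brings this into [0°, 360°): 347°.

347°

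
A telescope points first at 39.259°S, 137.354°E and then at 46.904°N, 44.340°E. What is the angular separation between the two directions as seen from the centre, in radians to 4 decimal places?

2.0828 rad

In radians: φ₁ = -0.6852, φ₂ = 0.8186, Δλ = -93.014° = -1.6234 rad.
Haversine: a = sin²(Δφ/2) + cos φ₁ cos φ₂ sin²(Δλ/2) = 0.4665 + (0.7743)(0.6832)(0.5263) = 0.74496.
Central angle c = 2·arcsin(√a) = 2.08279 rad.
So the angular separation is 2.0828 rad.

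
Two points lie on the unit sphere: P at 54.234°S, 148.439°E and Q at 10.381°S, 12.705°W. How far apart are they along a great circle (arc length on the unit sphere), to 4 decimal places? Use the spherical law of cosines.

1.9800

In radians: φ₁ = -0.9466, φ₂ = -0.1812, Δλ = -161.144° = -2.8125 rad.
cos c = sin φ₁ sin φ₂ + cos φ₁ cos φ₂ cos Δλ = (-0.8114)(-0.1802) + (0.5845)(0.9836)(-0.9463) = -0.39785,
so c = arccos(-0.39785) = 1.97996 rad.
On the unit sphere the arc length equals the central angle: 1.9800.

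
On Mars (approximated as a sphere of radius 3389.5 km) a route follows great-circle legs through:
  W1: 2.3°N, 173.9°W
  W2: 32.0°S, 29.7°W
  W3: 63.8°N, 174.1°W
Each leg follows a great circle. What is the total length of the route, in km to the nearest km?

Leg W1→W2: central angle 2.3582 rad, distance 7993.2 km.
Leg W2→W3: central angle 2.4653 rad, distance 8356.2 km.
Total: 7993.2 + 8356.2 ≈ 16349 km.

16349 km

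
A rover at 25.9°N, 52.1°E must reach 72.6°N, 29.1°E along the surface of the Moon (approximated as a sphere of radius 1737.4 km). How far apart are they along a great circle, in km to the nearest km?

1466 km

Let φ₁ = 0.4520 rad, φ₂ = 1.2671 rad, and Δλ = -0.4014 rad.
cos c = sin φ₁ sin φ₂ + cos φ₁ cos φ₂ cos Δλ = (0.4368)(0.9542) + (0.8996)(0.2990)(0.9205) = 0.66443,
so c = arccos(0.66443) = 0.84406 rad.
Distance = R·c = 1737.4 × 0.8441 ≈ 1466 km.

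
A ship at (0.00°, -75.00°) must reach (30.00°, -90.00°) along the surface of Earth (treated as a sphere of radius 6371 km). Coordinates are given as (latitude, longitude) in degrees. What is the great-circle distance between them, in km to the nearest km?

In radians: φ₁ = 0.0000, φ₂ = 0.5236, Δλ = -15.000° = -0.2618 rad.
Haversine: a = sin²(Δφ/2) + cos φ₁ cos φ₂ sin²(Δλ/2) = 0.0670 + (1.0000)(0.8660)(0.0170) = 0.08174.
Central angle c = 2·arcsin(√a) = 0.57990 rad.
Distance = R·c = 6371 × 0.5799 ≈ 3695 km.

3695 km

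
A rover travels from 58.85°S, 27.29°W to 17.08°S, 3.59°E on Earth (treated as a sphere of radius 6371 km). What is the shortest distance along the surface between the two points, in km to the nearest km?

5281 km

With latitudes φ₁ = -58.850°, φ₂ = -17.080° and longitude difference Δλ = 30.880°:
Haversine: a = sin²(Δφ/2) + cos φ₁ cos φ₂ sin²(Δλ/2) = 0.1271 + (0.5173)(0.9559)(0.0709) = 0.16213.
Central angle c = 2·arcsin(√a) = 0.82884 rad.
Distance = R·c = 6371 × 0.8288 ≈ 5281 km.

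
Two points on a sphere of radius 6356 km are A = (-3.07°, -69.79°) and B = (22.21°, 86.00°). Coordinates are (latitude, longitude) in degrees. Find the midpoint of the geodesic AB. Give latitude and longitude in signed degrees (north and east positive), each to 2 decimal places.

The central angle between A and B is δ = 2.6128 rad.
With f = 0.5, the slerp weights are sin((1−f)δ)/sin δ = 1.9133 and sin(fδ)/sin δ = 1.9133.
Weighted sum of the unit vectors: (1.9133)·(0.3450,-0.9371,-0.0536) + (1.9133)·(0.0646,0.9235,0.3780) = (0.7836, -0.0259, 0.6208).
Converting back: φ = atan2(z, √(x²+y²)) = 38.37°, λ = atan2(y, x) = -1.89°.

38.37°, -1.89°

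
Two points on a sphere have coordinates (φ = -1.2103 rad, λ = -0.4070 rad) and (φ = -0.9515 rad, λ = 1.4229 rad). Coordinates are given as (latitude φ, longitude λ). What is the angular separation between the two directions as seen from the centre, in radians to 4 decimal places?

0.7820 rad

In radians: φ₁ = -1.2103, φ₂ = -0.9515, Δλ = 104.846° = 1.8299 rad.
cos c = sin φ₁ sin φ₂ + cos φ₁ cos φ₂ cos Δλ = (-0.9357)(-0.8143) + (0.3527)(0.5805)(-0.2562) = 0.70949,
so c = arccos(0.70949) = 0.78203 rad.
So the angular separation is 0.7820 rad.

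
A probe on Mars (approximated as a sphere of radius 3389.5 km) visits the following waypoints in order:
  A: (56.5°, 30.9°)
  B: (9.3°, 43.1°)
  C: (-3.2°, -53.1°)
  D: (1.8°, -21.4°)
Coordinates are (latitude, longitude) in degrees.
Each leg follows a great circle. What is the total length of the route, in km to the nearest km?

10463 km

Leg A→B: central angle 0.8404 rad, distance 2848.6 km.
Leg B→C: central angle 1.6865 rad, distance 5716.4 km.
Leg C→D: central angle 0.5599 rad, distance 1897.8 km.
Total: 2848.6 + 5716.4 + 1897.8 ≈ 10463 km.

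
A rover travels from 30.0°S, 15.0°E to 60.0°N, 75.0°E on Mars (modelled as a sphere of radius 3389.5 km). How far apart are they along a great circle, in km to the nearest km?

In radians: φ₁ = -0.5236, φ₂ = 1.0472, Δλ = 60.000° = 1.0472 rad.
cos c = sin φ₁ sin φ₂ + cos φ₁ cos φ₂ cos Δλ = (-0.5000)(0.8660) + (0.8660)(0.5000)(0.5000) = -0.21651,
so c = arccos(-0.21651) = 1.78903 rad.
Distance = R·c = 3389.5 × 1.7890 ≈ 6064 km.

6064 km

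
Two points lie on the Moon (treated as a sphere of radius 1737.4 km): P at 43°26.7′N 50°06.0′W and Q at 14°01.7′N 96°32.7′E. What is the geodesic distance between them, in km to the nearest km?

3485 km

In radians: φ₁ = 0.7583, φ₂ = 0.2448, Δλ = 146.645° = 2.5594 rad.
cos c = sin φ₁ sin φ₂ + cos φ₁ cos φ₂ cos Δλ = (0.6877)(0.2424) + (0.7260)(0.9702)(-0.8353) = -0.42167,
so c = arccos(-0.42167) = 2.00608 rad.
Distance = R·c = 1737.4 × 2.0061 ≈ 3485 km.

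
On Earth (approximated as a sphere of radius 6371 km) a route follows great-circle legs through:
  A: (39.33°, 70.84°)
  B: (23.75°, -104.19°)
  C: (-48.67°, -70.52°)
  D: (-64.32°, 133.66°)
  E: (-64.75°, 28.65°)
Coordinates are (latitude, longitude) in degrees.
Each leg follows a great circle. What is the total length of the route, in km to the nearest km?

33415 km

Leg A→B: central angle 2.0377 rad, distance 12981.9 km.
Leg B→C: central angle 1.3688 rad, distance 8720.6 km.
Leg C→D: central angle 1.1421 rad, distance 7276.4 km.
Leg D→E: central angle 0.6963 rad, distance 4435.9 km.
Total: 12981.9 + 8720.6 + 7276.4 + 4435.9 ≈ 33415 km.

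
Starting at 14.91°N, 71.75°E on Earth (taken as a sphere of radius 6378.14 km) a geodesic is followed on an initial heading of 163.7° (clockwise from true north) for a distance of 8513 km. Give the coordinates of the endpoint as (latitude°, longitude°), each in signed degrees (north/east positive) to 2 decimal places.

Angular distance δ = d/R = 8513/6378.14 = 1.33472 rad; initial bearing θ = 2.8571 rad.
sin φ₂ = sin φ₁ cos δ + cos φ₁ sin δ cos θ = (0.2573)(0.2339) + (0.9663)(0.9723)(-0.9598) = -0.8416, so φ₂ = -57.31°.
Δλ = atan2(sin θ sin δ cos φ₁, cos δ − sin φ₁ sin φ₂) = atan2(0.2637, 0.4504) = 30.346°.
λ₂ = 71.750° + 30.346° = 102.10°.

-57.31°, 102.10°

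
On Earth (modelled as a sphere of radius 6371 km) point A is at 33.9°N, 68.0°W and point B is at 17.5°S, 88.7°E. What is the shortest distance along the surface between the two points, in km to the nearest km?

17066 km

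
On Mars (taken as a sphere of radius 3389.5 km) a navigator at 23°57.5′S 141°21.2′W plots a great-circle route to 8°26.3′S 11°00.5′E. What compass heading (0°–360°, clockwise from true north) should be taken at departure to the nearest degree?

137°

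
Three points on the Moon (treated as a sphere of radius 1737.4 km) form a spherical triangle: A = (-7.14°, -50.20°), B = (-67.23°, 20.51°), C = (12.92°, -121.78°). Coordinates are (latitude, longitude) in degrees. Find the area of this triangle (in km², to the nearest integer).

3789872 km²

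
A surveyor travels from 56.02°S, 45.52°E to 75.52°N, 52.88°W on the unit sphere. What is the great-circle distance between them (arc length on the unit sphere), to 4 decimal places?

2.5380

With latitudes φ₁ = -56.020°, φ₂ = 75.520° and longitude difference Δλ = -98.400°:
cos c = sin φ₁ sin φ₂ + cos φ₁ cos φ₂ cos Δλ = (-0.8292)(0.9682) + (0.5589)(0.2500)(-0.1461) = -0.82331,
so c = arccos(-0.82331) = 2.53801 rad.
On the unit sphere the arc length equals the central angle: 2.5380.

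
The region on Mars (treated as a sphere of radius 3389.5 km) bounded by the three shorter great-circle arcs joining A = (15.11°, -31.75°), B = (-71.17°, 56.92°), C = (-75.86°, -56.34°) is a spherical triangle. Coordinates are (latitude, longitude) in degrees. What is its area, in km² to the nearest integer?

5785127 km²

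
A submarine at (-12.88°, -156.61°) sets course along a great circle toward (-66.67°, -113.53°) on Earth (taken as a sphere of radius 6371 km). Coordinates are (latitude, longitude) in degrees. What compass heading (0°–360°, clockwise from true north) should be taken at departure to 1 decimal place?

162.0°

Δλ = 43.080° = 0.7519 rad.
y = sin Δλ · cos φ₂ = (0.6830)(0.3960) = 0.2705
x = cos φ₁ sin φ₂ − sin φ₁ cos φ₂ cos Δλ = (0.9748)(-0.9182) − (-0.2229)(0.3960)(0.7304) = -0.8307
θ = atan2(y, x) = 161.96°, so the bearing is 162.0°.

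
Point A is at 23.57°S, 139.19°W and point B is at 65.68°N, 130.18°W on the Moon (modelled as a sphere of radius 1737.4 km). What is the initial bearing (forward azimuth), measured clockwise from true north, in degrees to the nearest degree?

With φ₁ = -0.4114, φ₂ = 1.1463, Δλ = 0.1573 rad, the forward-azimuth formula gives
θ = atan2( sin Δλ cos φ₂ , cos φ₁ sin φ₂ − sin φ₁ cos φ₂ cos Δλ ) = atan2(0.0645, 0.9979) = 3.70°.
So the initial bearing is 4°.

4°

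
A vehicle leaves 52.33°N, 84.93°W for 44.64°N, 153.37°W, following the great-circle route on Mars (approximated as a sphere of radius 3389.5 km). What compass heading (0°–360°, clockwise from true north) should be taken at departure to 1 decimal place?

288.6°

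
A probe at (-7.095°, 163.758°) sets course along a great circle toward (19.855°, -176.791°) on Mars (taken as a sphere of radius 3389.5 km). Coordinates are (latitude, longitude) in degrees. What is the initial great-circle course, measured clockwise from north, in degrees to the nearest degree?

With φ₁ = -0.1238, φ₂ = 0.3465, Δλ = 0.3395 rad, the forward-azimuth formula gives
θ = atan2( sin Δλ cos φ₂ , cos φ₁ sin φ₂ − sin φ₁ cos φ₂ cos Δλ ) = atan2(0.3132, 0.4466) = 35.04°.
So the initial bearing is 35°.

35°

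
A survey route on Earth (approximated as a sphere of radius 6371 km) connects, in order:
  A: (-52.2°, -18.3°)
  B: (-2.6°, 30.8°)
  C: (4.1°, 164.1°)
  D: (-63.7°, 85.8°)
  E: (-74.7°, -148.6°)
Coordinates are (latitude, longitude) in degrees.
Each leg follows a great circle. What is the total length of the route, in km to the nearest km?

35937 km

Leg A→B: central angle 1.1188 rad, distance 7128.1 km.
Leg B→C: central angle 2.3276 rad, distance 14829.2 km.
Leg C→D: central angle 1.5453 rad, distance 9844.9 km.
Leg D→E: central angle 0.6491 rad, distance 4135.1 km.
Total: 7128.1 + 14829.2 + 9844.9 + 4135.1 ≈ 35937 km.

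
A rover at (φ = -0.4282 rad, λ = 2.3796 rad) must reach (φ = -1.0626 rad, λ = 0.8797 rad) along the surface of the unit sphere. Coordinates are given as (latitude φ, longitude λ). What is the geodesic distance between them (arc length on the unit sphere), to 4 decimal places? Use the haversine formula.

Let φ₁ = -0.4282 rad, φ₂ = -1.0626 rad, and Δλ = -1.4999 rad.
Haversine: a = sin²(Δφ/2) + cos φ₁ cos φ₂ sin²(Δλ/2) = 0.0973 + (0.9097)(0.4866)(0.4646) = 0.30294.
Central angle c = 2·arcsin(√a) = 1.16569 rad.
On the unit sphere the arc length equals the central angle: 1.1657.

1.1657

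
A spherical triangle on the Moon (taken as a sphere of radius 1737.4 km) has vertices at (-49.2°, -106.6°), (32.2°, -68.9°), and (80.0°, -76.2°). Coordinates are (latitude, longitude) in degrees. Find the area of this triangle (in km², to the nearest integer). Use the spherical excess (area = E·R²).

1756553 km²

Side lengths (central angles): a = 0.8359, b = 2.2753, c = 1.5367 rad; semiperimeter s = 2.3239.
By l'Huilier's theorem, tan(E/4) = √[tan(s/2) tan((s−a)/2) tan((s−b)/2) tan((s−c)/2)], giving spherical excess E = 0.5819 rad.
Area = E·R² = 0.5819 × (1737.4)² ≈ 1756553 km².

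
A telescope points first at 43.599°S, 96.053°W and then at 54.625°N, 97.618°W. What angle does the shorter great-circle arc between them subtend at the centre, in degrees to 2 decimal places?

98.23°

In radians: φ₁ = -0.7609, φ₂ = 0.9534, Δλ = -1.565° = -0.0273 rad.
Haversine: a = sin²(Δφ/2) + cos φ₁ cos φ₂ sin²(Δλ/2) = 0.5715 + (0.7242)(0.5789)(0.0002) = 0.57160.
Central angle c = 2·arcsin(√a) = 1.71449 rad.
So the angular separation is 98.23°.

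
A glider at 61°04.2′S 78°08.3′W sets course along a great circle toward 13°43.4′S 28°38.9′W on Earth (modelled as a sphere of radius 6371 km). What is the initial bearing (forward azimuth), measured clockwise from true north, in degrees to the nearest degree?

59°

Δλ = 49.490° = 0.8638 rad.
y = sin Δλ · cos φ₂ = (0.7603)(0.9715) = 0.7386
x = cos φ₁ sin φ₂ − sin φ₁ cos φ₂ cos Δλ = (0.4837)(-0.2372) − (-0.8752)(0.9715)(0.6496) = 0.4375
θ = atan2(y, x) = 59.36°, so the bearing is 59°.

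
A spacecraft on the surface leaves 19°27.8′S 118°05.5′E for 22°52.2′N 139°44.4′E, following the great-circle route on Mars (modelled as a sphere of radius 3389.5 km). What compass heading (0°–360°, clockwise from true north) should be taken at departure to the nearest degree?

With φ₁ = -0.3397, φ₂ = 0.3992, Δλ = 0.3778 rad, the forward-azimuth formula gives
θ = atan2( sin Δλ cos φ₂ , cos φ₁ sin φ₂ − sin φ₁ cos φ₂ cos Δλ ) = atan2(0.3399, 0.6518) = 27.54°.
So the initial bearing is 28°.

28°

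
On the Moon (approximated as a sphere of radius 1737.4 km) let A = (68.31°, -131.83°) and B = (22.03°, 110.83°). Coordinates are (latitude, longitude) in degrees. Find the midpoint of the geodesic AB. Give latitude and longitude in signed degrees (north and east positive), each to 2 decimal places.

57.67°, 134.27°

Central angle δ = 1.3784 rad. Interpolating on the sphere with fraction f = 0.5:
P = [sin((1−f)δ)·A + sin(fδ)·B] / sin δ = 0.6479·A + 0.6479·B in Cartesian coordinates,
giving P = (-0.3733, 0.3829, 0.8450), i.e. latitude 57.67°, longitude 134.27°.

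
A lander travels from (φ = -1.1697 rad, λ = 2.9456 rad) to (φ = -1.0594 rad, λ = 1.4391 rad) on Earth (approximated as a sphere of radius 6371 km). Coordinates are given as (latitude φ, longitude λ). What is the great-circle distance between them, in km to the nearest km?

3936 km

With latitudes φ₁ = -67.019°, φ₂ = -60.699° and longitude difference Δλ = -86.316°:
cos c = sin φ₁ sin φ₂ + cos φ₁ cos φ₂ cos Δλ = (-0.9206)(-0.8721) + (0.3904)(0.4894)(0.0643) = 0.81513,
so c = arccos(0.81513) = 0.61785 rad.
Distance = R·c = 6371 × 0.6178 ≈ 3936 km.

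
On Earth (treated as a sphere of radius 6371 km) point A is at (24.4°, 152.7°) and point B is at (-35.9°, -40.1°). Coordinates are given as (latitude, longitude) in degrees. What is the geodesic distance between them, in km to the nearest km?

18244 km

With latitudes φ₁ = 24.400°, φ₂ = -35.900° and longitude difference Δλ = 167.200°:
Haversine: a = sin²(Δφ/2) + cos φ₁ cos φ₂ sin²(Δλ/2) = 0.2523 + (0.9107)(0.8100)(0.9876) = 0.98080.
Central angle c = 2·arcsin(√a) = 2.86354 rad.
Distance = R·c = 6371 × 2.8635 ≈ 18244 km.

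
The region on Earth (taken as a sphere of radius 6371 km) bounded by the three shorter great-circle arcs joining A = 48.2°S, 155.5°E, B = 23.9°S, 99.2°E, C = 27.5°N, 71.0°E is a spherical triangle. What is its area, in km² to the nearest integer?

8040689 km²

Side lengths (central angles): a = 1.0150, b = 1.8625, c = 0.8761 rad; semiperimeter s = 1.8768.
By l'Huilier's theorem, tan(E/4) = √[tan(s/2) tan((s−a)/2) tan((s−b)/2) tan((s−c)/2)], giving spherical excess E = 0.1981 rad.
Area = E·R² = 0.1981 × (6371)² ≈ 8040689 km².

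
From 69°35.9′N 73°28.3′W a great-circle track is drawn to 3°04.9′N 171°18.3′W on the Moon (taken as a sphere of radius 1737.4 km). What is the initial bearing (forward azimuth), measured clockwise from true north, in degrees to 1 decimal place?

Δλ = -97.833° = -1.7075 rad.
y = sin Δλ · cos φ₂ = (-0.9907)(0.9986) = -0.9892
x = cos φ₁ sin φ₂ − sin φ₁ cos φ₂ cos Δλ = (0.3486)(0.0538) − (0.9373)(0.9986)(-0.1363) = 0.1463
θ = atan2(y, x) = -81.59°; adding 360° gives 278.4°.

278.4°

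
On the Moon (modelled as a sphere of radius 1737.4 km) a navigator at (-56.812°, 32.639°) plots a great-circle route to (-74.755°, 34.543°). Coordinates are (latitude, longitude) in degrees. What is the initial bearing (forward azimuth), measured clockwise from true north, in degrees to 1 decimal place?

178.4°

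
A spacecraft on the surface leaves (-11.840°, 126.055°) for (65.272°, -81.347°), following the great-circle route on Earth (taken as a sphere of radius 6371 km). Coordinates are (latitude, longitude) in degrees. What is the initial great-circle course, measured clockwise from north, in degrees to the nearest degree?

13°

Δλ = 152.598° = 2.6633 rad.
y = sin Δλ · cos φ₂ = (0.4602)(0.4183) = 0.1925
x = cos φ₁ sin φ₂ − sin φ₁ cos φ₂ cos Δλ = (0.9787)(0.9083) − (-0.2052)(0.4183)(-0.8878) = 0.8128
θ = atan2(y, x) = 13.33°, so the bearing is 13°.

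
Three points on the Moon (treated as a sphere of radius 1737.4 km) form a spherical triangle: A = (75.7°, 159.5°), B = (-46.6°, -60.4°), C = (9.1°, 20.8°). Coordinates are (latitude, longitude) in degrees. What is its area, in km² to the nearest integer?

Side lengths (central angles): a = 1.5819, b = 1.6008, c = 2.5576 rad; semiperimeter s = 2.8701.
By l'Huilier's theorem, tan(E/4) = √[tan(s/2) tan((s−a)/2) tan((s−b)/2) tan((s−c)/2)], giving spherical excess E = 2.6958 rad.
Area = E·R² = 2.6958 × (1737.4)² ≈ 8137424 km².

8137424 km²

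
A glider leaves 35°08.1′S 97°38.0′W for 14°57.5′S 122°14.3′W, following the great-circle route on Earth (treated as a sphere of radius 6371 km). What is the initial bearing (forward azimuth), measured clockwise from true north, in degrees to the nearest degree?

With φ₁ = -0.6132, φ₂ = -0.2611, Δλ = -0.4294 rad, the forward-azimuth formula gives
θ = atan2( sin Δλ cos φ₂ , cos φ₁ sin φ₂ − sin φ₁ cos φ₂ cos Δλ ) = atan2(-0.4023, 0.2944) = -53.80°.
Adding 360° brings this into [0°, 360°): 306°.

306°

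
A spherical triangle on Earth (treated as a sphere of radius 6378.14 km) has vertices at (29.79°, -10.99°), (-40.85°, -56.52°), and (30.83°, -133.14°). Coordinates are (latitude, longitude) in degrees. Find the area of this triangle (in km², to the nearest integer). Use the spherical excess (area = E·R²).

71154600 km²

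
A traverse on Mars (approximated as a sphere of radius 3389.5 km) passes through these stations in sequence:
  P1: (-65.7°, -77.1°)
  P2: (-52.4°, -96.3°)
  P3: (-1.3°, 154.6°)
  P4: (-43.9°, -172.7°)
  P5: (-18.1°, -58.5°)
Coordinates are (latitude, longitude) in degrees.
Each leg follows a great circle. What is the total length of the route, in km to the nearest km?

15510 km

Leg P1→P2: central angle 0.2866 rad, distance 971.4 km.
Leg P2→P3: central angle 1.7534 rad, distance 5943.3 km.
Leg P3→P4: central angle 0.8996 rad, distance 3049.2 km.
Leg P4→P5: central angle 1.6362 rad, distance 5545.8 km.
Total: 971.4 + 5943.3 + 3049.2 + 5545.8 ≈ 15510 km.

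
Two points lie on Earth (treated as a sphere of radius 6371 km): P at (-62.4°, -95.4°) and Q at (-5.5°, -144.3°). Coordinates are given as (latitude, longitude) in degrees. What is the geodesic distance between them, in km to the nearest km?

7468 km

With latitudes φ₁ = -62.400°, φ₂ = -5.500° and longitude difference Δλ = -48.900°:
Haversine: a = sin²(Δφ/2) + cos φ₁ cos φ₂ sin²(Δλ/2) = 0.2269 + (0.4633)(0.9954)(0.1713) = 0.30595.
Central angle c = 2·arcsin(√a) = 1.17223 rad.
Distance = R·c = 6371 × 1.1722 ≈ 7468 km.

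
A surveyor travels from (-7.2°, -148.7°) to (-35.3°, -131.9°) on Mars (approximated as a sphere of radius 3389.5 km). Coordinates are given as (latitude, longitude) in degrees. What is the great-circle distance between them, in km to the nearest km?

In radians: φ₁ = -0.1257, φ₂ = -0.6161, Δλ = 16.800° = 0.2932 rad.
cos c = sin φ₁ sin φ₂ + cos φ₁ cos φ₂ cos Δλ = (-0.1253)(-0.5779) + (0.9921)(0.8161)(0.9573) = 0.84757,
so c = arccos(0.84757) = 0.55941 rad.
Distance = R·c = 3389.5 × 0.5594 ≈ 1896 km.

1896 km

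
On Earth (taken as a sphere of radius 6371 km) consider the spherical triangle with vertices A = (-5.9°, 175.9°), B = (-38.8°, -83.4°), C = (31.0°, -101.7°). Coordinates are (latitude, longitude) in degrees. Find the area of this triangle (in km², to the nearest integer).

51207138 km²

Side lengths (central angles): a = 1.2540, b = 1.5109, c = 1.6504 rad; semiperimeter s = 2.2077.
By l'Huilier's theorem, tan(E/4) = √[tan(s/2) tan((s−a)/2) tan((s−b)/2) tan((s−c)/2)], giving spherical excess E = 1.2616 rad.
Area = E·R² = 1.2616 × (6371)² ≈ 51207138 km².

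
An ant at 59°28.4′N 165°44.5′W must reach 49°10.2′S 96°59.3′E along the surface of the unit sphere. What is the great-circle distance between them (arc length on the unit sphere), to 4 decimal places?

Let φ₁ = 1.0380 rad, φ₂ = -0.8582 rad, and Δλ = -1.6977 rad.
Haversine: a = sin²(Δφ/2) + cos φ₁ cos φ₂ sin²(Δλ/2) = 0.6598 + (0.5079)(0.6538)(0.5633) = 0.84690.
Central angle c = 2·arcsin(√a) = 2.33755 rad.
On the unit sphere the arc length equals the central angle: 2.3375.

2.3375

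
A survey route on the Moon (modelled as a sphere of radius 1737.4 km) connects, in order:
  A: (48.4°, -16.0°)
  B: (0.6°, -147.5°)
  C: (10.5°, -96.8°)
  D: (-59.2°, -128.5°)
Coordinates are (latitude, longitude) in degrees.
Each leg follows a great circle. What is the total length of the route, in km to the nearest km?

7313 km

Leg A→B: central angle 2.0176 rad, distance 3505.4 km.
Leg B→C: central angle 0.8961 rad, distance 1556.9 km.
Leg C→D: central angle 1.2955 rad, distance 2250.8 km.
Total: 3505.4 + 1556.9 + 2250.8 ≈ 7313 km.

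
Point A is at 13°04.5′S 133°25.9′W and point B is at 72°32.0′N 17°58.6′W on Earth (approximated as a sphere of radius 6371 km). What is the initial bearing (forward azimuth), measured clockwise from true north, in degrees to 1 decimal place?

16.8°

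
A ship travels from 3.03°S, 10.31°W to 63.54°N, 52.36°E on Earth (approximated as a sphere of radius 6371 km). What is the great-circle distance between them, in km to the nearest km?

With latitudes φ₁ = -3.030°, φ₂ = 63.540° and longitude difference Δλ = 62.670°:
cos c = sin φ₁ sin φ₂ + cos φ₁ cos φ₂ cos Δλ = (-0.0529)(0.8952) + (0.9986)(0.4456)(0.4591) = 0.15696,
so c = arccos(0.15696) = 1.41318 rad.
Distance = R·c = 6371 × 1.4132 ≈ 9003 km.

9003 km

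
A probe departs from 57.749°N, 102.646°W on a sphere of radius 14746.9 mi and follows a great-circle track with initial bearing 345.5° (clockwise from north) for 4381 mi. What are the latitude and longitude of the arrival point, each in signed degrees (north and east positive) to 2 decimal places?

73.72°, -117.80°

Angular distance δ = d/R = 4381/14746.9 = 0.29708 rad; initial bearing θ = 6.0301 rad.
sin φ₂ = sin φ₁ cos δ + cos φ₁ sin δ cos θ = (0.8457)(0.9562) + (0.5336)(0.2927)(0.9681) = 0.9599, so φ₂ = 73.72°.
Δλ = atan2(sin θ sin δ cos φ₁, cos δ − sin φ₁ sin φ₂) = atan2(-0.0391, 0.1444) = -15.157°.
λ₂ = -102.646° − 15.157° = -117.80°.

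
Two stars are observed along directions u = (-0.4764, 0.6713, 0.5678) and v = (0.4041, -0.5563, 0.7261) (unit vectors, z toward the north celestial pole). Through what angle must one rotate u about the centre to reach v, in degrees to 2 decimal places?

98.84°

u·v = -0.1537; |u| = 1.0000, |v| = 1.0000.
cos θ = (u·v)/(|u||v|) = -0.1537, so θ = 98.84°.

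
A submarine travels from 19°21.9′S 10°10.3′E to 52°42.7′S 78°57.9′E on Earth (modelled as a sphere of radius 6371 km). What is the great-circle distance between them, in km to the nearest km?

6886 km

With latitudes φ₁ = -19.365°, φ₂ = -52.712° and longitude difference Δλ = 68.793°:
cos c = sin φ₁ sin φ₂ + cos φ₁ cos φ₂ cos Δλ = (-0.3316)(-0.7956) + (0.9434)(0.6058)(0.3617) = 0.47056,
so c = arccos(0.47056) = 1.08087 rad.
Distance = R·c = 6371 × 1.0809 ≈ 6886 km.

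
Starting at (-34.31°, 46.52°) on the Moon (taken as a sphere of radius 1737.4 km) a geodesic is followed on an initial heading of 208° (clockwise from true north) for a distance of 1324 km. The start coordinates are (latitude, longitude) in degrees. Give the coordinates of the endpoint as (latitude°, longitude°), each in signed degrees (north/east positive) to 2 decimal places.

Angular distance δ = d/R = 1324/1737.4 = 0.76206 rad; initial bearing θ = 3.6303 rad.
sin φ₂ = sin φ₁ cos δ + cos φ₁ sin δ cos θ = (-0.5637)(0.7234) + (0.8260)(0.6904)(-0.8829) = -0.9113, so φ₂ = -65.69°.
Δλ = atan2(sin θ sin δ cos φ₁, cos δ − sin φ₁ sin φ₂) = atan2(-0.2677, 0.2097) = -51.924°.
λ₂ = 46.520° − 51.924° = -5.40°.

-65.69°, -5.40°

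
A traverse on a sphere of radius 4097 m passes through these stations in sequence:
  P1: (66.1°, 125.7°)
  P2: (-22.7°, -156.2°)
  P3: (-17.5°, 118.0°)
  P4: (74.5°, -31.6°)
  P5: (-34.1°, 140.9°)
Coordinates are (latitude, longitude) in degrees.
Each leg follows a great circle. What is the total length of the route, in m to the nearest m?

31869 m

Leg P1→P2: central angle 1.8502 rad, distance 7580.1 m.
Leg P2→P3: central angle 1.3893 rad, distance 5692.0 m.
Leg P3→P4: central angle 2.1055 rad, distance 8626.3 m.
Leg P4→P5: central angle 2.4336 rad, distance 9970.3 m.
Total: 7580.1 + 5692.0 + 8626.3 + 9970.3 ≈ 31869 m.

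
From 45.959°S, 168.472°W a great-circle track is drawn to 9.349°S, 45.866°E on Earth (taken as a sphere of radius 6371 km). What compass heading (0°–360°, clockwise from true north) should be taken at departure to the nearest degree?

With φ₁ = -0.8021, φ₂ = -0.1632, Δλ = -2.5423 rad, the forward-azimuth formula gives
θ = atan2( sin Δλ cos φ₂ , cos φ₁ sin φ₂ − sin φ₁ cos φ₂ cos Δλ ) = atan2(-0.5566, -0.6986) = -141.46°.
Adding 360° brings this into [0°, 360°): 219°.

219°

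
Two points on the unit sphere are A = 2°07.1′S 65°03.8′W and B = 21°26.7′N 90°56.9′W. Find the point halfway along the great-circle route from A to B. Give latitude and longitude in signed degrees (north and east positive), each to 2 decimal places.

Central angle δ = 0.6036 rad. Interpolating on the sphere with fraction f = 0.5:
P = [sin((1−f)δ)·A + sin(fδ)·B] / sin δ = 0.5237·A + 0.5237·B in Cartesian coordinates,
giving P = (0.2126, -0.9619, 0.1721), i.e. latitude 9.91°, longitude -77.54°.

9.91°, -77.54°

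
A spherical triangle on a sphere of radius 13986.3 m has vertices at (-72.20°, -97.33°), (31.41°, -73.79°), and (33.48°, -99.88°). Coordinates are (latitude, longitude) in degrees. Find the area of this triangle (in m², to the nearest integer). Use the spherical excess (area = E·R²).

98903249 m²

Side lengths (central angles): a = 0.3850, b = 1.8447, c = 1.8307 rad; semiperimeter s = 2.0302.
By l'Huilier's theorem, tan(E/4) = √[tan(s/2) tan((s−a)/2) tan((s−b)/2) tan((s−c)/2)], giving spherical excess E = 0.5056 rad.
Area = E·R² = 0.5056 × (13986.3)² ≈ 98903249 m².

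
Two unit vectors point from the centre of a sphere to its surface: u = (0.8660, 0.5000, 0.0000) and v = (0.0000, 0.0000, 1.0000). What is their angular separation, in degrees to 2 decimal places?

u·v = 0.0000; |u| = 1.0000, |v| = 1.0000.
cos θ = (u·v)/(|u||v|) = 0.0000, so θ = 90.00°.

90.00°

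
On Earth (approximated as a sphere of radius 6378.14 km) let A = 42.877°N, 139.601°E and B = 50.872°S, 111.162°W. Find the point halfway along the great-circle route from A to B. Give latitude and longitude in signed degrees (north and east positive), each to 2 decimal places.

-6.84°, -171.78°

The central angle between A and B is δ = 2.3188 rad.
With f = 0.5, the slerp weights are sin((1−f)δ)/sin δ = 1.2504 and sin(fδ)/sin δ = 1.2504.
Weighted sum of the unit vectors: (1.2504)·(-0.5581,0.4749,0.6804) + (1.2504)·(-0.2278,-0.5885,-0.7757) = (-0.9827, -0.1420, -0.1192).
Converting back: φ = atan2(z, √(x²+y²)) = -6.84°, λ = atan2(y, x) = -171.78°.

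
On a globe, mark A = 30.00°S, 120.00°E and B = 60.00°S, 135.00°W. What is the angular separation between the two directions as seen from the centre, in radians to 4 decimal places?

With latitudes φ₁ = -30.000°, φ₂ = -60.000° and longitude difference Δλ = 105.000°:
Haversine: a = sin²(Δφ/2) + cos φ₁ cos φ₂ sin²(Δλ/2) = 0.0670 + (0.8660)(0.5000)(0.6294) = 0.33953.
Central angle c = 2·arcsin(√a) = 1.24407 rad.
So the angular separation is 1.2441 rad.

1.2441 rad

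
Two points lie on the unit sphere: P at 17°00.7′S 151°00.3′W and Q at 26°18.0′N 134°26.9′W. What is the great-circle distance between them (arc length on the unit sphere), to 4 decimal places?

Let φ₁ = -0.2969 rad, φ₂ = 0.4590 rad, and Δλ = 0.2890 rad.
cos c = sin φ₁ sin φ₂ + cos φ₁ cos φ₂ cos Δλ = (-0.2926)(0.4431) + (0.9562)(0.8965)(0.9585) = 0.69209,
so c = arccos(0.69209) = 0.80642 rad.
On the unit sphere the arc length equals the central angle: 0.8064.

0.8064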